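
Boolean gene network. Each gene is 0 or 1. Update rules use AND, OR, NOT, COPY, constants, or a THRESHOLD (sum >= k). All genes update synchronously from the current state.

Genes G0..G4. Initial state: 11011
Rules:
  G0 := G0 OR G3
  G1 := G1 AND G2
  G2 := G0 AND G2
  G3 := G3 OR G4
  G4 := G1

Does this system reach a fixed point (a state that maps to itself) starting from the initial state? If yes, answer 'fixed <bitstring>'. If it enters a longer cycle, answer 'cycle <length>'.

Step 0: 11011
Step 1: G0=G0|G3=1|1=1 G1=G1&G2=1&0=0 G2=G0&G2=1&0=0 G3=G3|G4=1|1=1 G4=G1=1 -> 10011
Step 2: G0=G0|G3=1|1=1 G1=G1&G2=0&0=0 G2=G0&G2=1&0=0 G3=G3|G4=1|1=1 G4=G1=0 -> 10010
Step 3: G0=G0|G3=1|1=1 G1=G1&G2=0&0=0 G2=G0&G2=1&0=0 G3=G3|G4=1|0=1 G4=G1=0 -> 10010
Fixed point reached at step 2: 10010

Answer: fixed 10010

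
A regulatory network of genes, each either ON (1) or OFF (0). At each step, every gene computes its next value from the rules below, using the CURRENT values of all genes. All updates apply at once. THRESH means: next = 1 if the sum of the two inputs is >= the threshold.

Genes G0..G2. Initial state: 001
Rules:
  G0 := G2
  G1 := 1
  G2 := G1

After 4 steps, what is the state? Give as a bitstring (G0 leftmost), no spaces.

Step 1: G0=G2=1 G1=1(const) G2=G1=0 -> 110
Step 2: G0=G2=0 G1=1(const) G2=G1=1 -> 011
Step 3: G0=G2=1 G1=1(const) G2=G1=1 -> 111
Step 4: G0=G2=1 G1=1(const) G2=G1=1 -> 111

111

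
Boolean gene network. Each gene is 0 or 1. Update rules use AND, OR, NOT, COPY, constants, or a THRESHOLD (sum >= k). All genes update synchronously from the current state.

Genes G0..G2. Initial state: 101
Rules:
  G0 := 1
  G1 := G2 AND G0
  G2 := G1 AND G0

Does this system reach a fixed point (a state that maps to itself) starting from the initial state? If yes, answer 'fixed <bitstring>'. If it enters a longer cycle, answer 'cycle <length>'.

Answer: cycle 2

Derivation:
Step 0: 101
Step 1: G0=1(const) G1=G2&G0=1&1=1 G2=G1&G0=0&1=0 -> 110
Step 2: G0=1(const) G1=G2&G0=0&1=0 G2=G1&G0=1&1=1 -> 101
Cycle of length 2 starting at step 0 -> no fixed point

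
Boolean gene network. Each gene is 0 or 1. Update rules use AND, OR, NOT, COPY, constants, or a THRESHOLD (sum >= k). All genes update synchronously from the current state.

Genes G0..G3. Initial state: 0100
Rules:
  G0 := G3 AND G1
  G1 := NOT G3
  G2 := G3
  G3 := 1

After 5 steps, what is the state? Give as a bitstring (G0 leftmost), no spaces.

Step 1: G0=G3&G1=0&1=0 G1=NOT G3=NOT 0=1 G2=G3=0 G3=1(const) -> 0101
Step 2: G0=G3&G1=1&1=1 G1=NOT G3=NOT 1=0 G2=G3=1 G3=1(const) -> 1011
Step 3: G0=G3&G1=1&0=0 G1=NOT G3=NOT 1=0 G2=G3=1 G3=1(const) -> 0011
Step 4: G0=G3&G1=1&0=0 G1=NOT G3=NOT 1=0 G2=G3=1 G3=1(const) -> 0011
Step 5: G0=G3&G1=1&0=0 G1=NOT G3=NOT 1=0 G2=G3=1 G3=1(const) -> 0011

0011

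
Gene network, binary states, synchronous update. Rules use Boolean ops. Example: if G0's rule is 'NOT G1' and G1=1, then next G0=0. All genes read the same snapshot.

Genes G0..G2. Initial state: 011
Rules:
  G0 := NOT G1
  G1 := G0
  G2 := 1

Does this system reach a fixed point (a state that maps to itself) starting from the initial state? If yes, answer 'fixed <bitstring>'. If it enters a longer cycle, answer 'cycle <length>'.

Answer: cycle 4

Derivation:
Step 0: 011
Step 1: G0=NOT G1=NOT 1=0 G1=G0=0 G2=1(const) -> 001
Step 2: G0=NOT G1=NOT 0=1 G1=G0=0 G2=1(const) -> 101
Step 3: G0=NOT G1=NOT 0=1 G1=G0=1 G2=1(const) -> 111
Step 4: G0=NOT G1=NOT 1=0 G1=G0=1 G2=1(const) -> 011
Cycle of length 4 starting at step 0 -> no fixed point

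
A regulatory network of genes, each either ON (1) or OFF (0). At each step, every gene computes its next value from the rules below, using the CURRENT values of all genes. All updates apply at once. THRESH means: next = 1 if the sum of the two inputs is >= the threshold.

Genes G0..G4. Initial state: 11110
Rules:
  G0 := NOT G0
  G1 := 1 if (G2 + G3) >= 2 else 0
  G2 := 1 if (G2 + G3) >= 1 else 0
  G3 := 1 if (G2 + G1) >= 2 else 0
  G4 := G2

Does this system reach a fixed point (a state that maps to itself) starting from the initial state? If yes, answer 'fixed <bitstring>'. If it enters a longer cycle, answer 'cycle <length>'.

Step 0: 11110
Step 1: G0=NOT G0=NOT 1=0 G1=(1+1>=2)=1 G2=(1+1>=1)=1 G3=(1+1>=2)=1 G4=G2=1 -> 01111
Step 2: G0=NOT G0=NOT 0=1 G1=(1+1>=2)=1 G2=(1+1>=1)=1 G3=(1+1>=2)=1 G4=G2=1 -> 11111
Step 3: G0=NOT G0=NOT 1=0 G1=(1+1>=2)=1 G2=(1+1>=1)=1 G3=(1+1>=2)=1 G4=G2=1 -> 01111
Cycle of length 2 starting at step 1 -> no fixed point

Answer: cycle 2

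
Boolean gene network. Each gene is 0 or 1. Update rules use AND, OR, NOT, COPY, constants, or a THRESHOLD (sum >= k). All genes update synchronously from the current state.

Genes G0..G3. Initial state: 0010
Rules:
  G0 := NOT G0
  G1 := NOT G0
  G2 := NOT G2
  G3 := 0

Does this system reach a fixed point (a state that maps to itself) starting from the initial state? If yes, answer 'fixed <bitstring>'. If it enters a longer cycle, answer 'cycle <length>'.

Step 0: 0010
Step 1: G0=NOT G0=NOT 0=1 G1=NOT G0=NOT 0=1 G2=NOT G2=NOT 1=0 G3=0(const) -> 1100
Step 2: G0=NOT G0=NOT 1=0 G1=NOT G0=NOT 1=0 G2=NOT G2=NOT 0=1 G3=0(const) -> 0010
Cycle of length 2 starting at step 0 -> no fixed point

Answer: cycle 2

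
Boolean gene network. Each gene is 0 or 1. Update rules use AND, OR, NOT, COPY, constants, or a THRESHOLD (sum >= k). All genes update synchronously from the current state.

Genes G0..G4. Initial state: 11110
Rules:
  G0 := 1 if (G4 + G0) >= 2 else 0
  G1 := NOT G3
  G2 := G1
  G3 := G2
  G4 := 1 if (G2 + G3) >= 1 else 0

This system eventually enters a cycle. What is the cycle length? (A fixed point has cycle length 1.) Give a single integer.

Answer: 6

Derivation:
Step 0: 11110
Step 1: G0=(0+1>=2)=0 G1=NOT G3=NOT 1=0 G2=G1=1 G3=G2=1 G4=(1+1>=1)=1 -> 00111
Step 2: G0=(1+0>=2)=0 G1=NOT G3=NOT 1=0 G2=G1=0 G3=G2=1 G4=(1+1>=1)=1 -> 00011
Step 3: G0=(1+0>=2)=0 G1=NOT G3=NOT 1=0 G2=G1=0 G3=G2=0 G4=(0+1>=1)=1 -> 00001
Step 4: G0=(1+0>=2)=0 G1=NOT G3=NOT 0=1 G2=G1=0 G3=G2=0 G4=(0+0>=1)=0 -> 01000
Step 5: G0=(0+0>=2)=0 G1=NOT G3=NOT 0=1 G2=G1=1 G3=G2=0 G4=(0+0>=1)=0 -> 01100
Step 6: G0=(0+0>=2)=0 G1=NOT G3=NOT 0=1 G2=G1=1 G3=G2=1 G4=(1+0>=1)=1 -> 01111
Step 7: G0=(1+0>=2)=0 G1=NOT G3=NOT 1=0 G2=G1=1 G3=G2=1 G4=(1+1>=1)=1 -> 00111
State from step 7 equals state from step 1 -> cycle length 6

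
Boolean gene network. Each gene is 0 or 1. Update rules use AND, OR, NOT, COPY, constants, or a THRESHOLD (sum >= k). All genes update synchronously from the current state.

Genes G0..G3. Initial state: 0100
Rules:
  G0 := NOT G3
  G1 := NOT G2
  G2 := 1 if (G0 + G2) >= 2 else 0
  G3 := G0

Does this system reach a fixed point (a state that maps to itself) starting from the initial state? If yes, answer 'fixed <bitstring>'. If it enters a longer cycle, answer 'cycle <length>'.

Answer: cycle 4

Derivation:
Step 0: 0100
Step 1: G0=NOT G3=NOT 0=1 G1=NOT G2=NOT 0=1 G2=(0+0>=2)=0 G3=G0=0 -> 1100
Step 2: G0=NOT G3=NOT 0=1 G1=NOT G2=NOT 0=1 G2=(1+0>=2)=0 G3=G0=1 -> 1101
Step 3: G0=NOT G3=NOT 1=0 G1=NOT G2=NOT 0=1 G2=(1+0>=2)=0 G3=G0=1 -> 0101
Step 4: G0=NOT G3=NOT 1=0 G1=NOT G2=NOT 0=1 G2=(0+0>=2)=0 G3=G0=0 -> 0100
Cycle of length 4 starting at step 0 -> no fixed point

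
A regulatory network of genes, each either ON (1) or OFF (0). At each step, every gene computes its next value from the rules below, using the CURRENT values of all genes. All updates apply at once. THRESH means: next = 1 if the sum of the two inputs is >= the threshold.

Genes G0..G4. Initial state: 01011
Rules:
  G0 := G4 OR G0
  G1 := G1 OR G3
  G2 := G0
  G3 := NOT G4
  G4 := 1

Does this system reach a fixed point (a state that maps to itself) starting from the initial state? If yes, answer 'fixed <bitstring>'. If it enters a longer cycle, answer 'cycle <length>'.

Step 0: 01011
Step 1: G0=G4|G0=1|0=1 G1=G1|G3=1|1=1 G2=G0=0 G3=NOT G4=NOT 1=0 G4=1(const) -> 11001
Step 2: G0=G4|G0=1|1=1 G1=G1|G3=1|0=1 G2=G0=1 G3=NOT G4=NOT 1=0 G4=1(const) -> 11101
Step 3: G0=G4|G0=1|1=1 G1=G1|G3=1|0=1 G2=G0=1 G3=NOT G4=NOT 1=0 G4=1(const) -> 11101
Fixed point reached at step 2: 11101

Answer: fixed 11101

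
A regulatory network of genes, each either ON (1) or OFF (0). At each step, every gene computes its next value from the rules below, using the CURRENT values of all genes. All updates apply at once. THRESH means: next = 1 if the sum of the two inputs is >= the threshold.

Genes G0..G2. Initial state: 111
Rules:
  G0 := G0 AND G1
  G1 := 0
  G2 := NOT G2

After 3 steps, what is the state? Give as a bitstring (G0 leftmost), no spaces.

Step 1: G0=G0&G1=1&1=1 G1=0(const) G2=NOT G2=NOT 1=0 -> 100
Step 2: G0=G0&G1=1&0=0 G1=0(const) G2=NOT G2=NOT 0=1 -> 001
Step 3: G0=G0&G1=0&0=0 G1=0(const) G2=NOT G2=NOT 1=0 -> 000

000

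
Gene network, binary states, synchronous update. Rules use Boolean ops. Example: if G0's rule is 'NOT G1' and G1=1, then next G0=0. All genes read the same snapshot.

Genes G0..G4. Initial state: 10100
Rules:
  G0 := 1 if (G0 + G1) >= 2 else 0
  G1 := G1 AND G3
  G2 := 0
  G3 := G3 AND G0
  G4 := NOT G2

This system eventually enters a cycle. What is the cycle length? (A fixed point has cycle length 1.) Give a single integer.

Step 0: 10100
Step 1: G0=(1+0>=2)=0 G1=G1&G3=0&0=0 G2=0(const) G3=G3&G0=0&1=0 G4=NOT G2=NOT 1=0 -> 00000
Step 2: G0=(0+0>=2)=0 G1=G1&G3=0&0=0 G2=0(const) G3=G3&G0=0&0=0 G4=NOT G2=NOT 0=1 -> 00001
Step 3: G0=(0+0>=2)=0 G1=G1&G3=0&0=0 G2=0(const) G3=G3&G0=0&0=0 G4=NOT G2=NOT 0=1 -> 00001
State from step 3 equals state from step 2 -> cycle length 1

Answer: 1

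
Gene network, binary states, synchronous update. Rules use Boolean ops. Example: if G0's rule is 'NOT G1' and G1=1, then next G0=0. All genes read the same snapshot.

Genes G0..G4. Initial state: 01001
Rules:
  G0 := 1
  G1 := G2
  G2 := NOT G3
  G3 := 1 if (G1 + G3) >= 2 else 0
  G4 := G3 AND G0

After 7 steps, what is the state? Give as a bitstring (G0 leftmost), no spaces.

Step 1: G0=1(const) G1=G2=0 G2=NOT G3=NOT 0=1 G3=(1+0>=2)=0 G4=G3&G0=0&0=0 -> 10100
Step 2: G0=1(const) G1=G2=1 G2=NOT G3=NOT 0=1 G3=(0+0>=2)=0 G4=G3&G0=0&1=0 -> 11100
Step 3: G0=1(const) G1=G2=1 G2=NOT G3=NOT 0=1 G3=(1+0>=2)=0 G4=G3&G0=0&1=0 -> 11100
Step 4: G0=1(const) G1=G2=1 G2=NOT G3=NOT 0=1 G3=(1+0>=2)=0 G4=G3&G0=0&1=0 -> 11100
Step 5: G0=1(const) G1=G2=1 G2=NOT G3=NOT 0=1 G3=(1+0>=2)=0 G4=G3&G0=0&1=0 -> 11100
Step 6: G0=1(const) G1=G2=1 G2=NOT G3=NOT 0=1 G3=(1+0>=2)=0 G4=G3&G0=0&1=0 -> 11100
Step 7: G0=1(const) G1=G2=1 G2=NOT G3=NOT 0=1 G3=(1+0>=2)=0 G4=G3&G0=0&1=0 -> 11100

11100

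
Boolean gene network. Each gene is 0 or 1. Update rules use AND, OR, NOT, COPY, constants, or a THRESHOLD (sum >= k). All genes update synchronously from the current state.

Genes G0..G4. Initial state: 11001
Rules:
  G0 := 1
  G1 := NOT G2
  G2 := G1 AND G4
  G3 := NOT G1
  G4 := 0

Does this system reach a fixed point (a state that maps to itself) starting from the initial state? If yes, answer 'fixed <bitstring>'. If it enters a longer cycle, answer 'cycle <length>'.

Answer: fixed 11000

Derivation:
Step 0: 11001
Step 1: G0=1(const) G1=NOT G2=NOT 0=1 G2=G1&G4=1&1=1 G3=NOT G1=NOT 1=0 G4=0(const) -> 11100
Step 2: G0=1(const) G1=NOT G2=NOT 1=0 G2=G1&G4=1&0=0 G3=NOT G1=NOT 1=0 G4=0(const) -> 10000
Step 3: G0=1(const) G1=NOT G2=NOT 0=1 G2=G1&G4=0&0=0 G3=NOT G1=NOT 0=1 G4=0(const) -> 11010
Step 4: G0=1(const) G1=NOT G2=NOT 0=1 G2=G1&G4=1&0=0 G3=NOT G1=NOT 1=0 G4=0(const) -> 11000
Step 5: G0=1(const) G1=NOT G2=NOT 0=1 G2=G1&G4=1&0=0 G3=NOT G1=NOT 1=0 G4=0(const) -> 11000
Fixed point reached at step 4: 11000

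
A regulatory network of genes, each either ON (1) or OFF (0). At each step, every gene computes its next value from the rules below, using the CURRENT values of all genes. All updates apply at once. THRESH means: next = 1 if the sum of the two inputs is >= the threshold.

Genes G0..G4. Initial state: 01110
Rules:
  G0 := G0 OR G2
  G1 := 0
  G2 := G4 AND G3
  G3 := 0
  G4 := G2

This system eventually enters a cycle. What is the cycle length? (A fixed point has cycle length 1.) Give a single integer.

Step 0: 01110
Step 1: G0=G0|G2=0|1=1 G1=0(const) G2=G4&G3=0&1=0 G3=0(const) G4=G2=1 -> 10001
Step 2: G0=G0|G2=1|0=1 G1=0(const) G2=G4&G3=1&0=0 G3=0(const) G4=G2=0 -> 10000
Step 3: G0=G0|G2=1|0=1 G1=0(const) G2=G4&G3=0&0=0 G3=0(const) G4=G2=0 -> 10000
State from step 3 equals state from step 2 -> cycle length 1

Answer: 1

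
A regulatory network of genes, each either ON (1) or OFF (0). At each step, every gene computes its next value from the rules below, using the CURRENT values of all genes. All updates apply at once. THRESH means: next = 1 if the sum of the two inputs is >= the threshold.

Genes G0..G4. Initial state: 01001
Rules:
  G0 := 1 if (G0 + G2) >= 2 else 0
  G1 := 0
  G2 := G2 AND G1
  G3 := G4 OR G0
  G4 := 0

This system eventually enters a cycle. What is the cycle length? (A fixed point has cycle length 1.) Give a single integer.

Answer: 1

Derivation:
Step 0: 01001
Step 1: G0=(0+0>=2)=0 G1=0(const) G2=G2&G1=0&1=0 G3=G4|G0=1|0=1 G4=0(const) -> 00010
Step 2: G0=(0+0>=2)=0 G1=0(const) G2=G2&G1=0&0=0 G3=G4|G0=0|0=0 G4=0(const) -> 00000
Step 3: G0=(0+0>=2)=0 G1=0(const) G2=G2&G1=0&0=0 G3=G4|G0=0|0=0 G4=0(const) -> 00000
State from step 3 equals state from step 2 -> cycle length 1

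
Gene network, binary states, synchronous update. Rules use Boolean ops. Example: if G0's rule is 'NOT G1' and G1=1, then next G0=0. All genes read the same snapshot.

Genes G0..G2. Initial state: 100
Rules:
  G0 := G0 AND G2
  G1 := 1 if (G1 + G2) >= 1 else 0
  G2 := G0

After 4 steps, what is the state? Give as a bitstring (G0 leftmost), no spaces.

Step 1: G0=G0&G2=1&0=0 G1=(0+0>=1)=0 G2=G0=1 -> 001
Step 2: G0=G0&G2=0&1=0 G1=(0+1>=1)=1 G2=G0=0 -> 010
Step 3: G0=G0&G2=0&0=0 G1=(1+0>=1)=1 G2=G0=0 -> 010
Step 4: G0=G0&G2=0&0=0 G1=(1+0>=1)=1 G2=G0=0 -> 010

010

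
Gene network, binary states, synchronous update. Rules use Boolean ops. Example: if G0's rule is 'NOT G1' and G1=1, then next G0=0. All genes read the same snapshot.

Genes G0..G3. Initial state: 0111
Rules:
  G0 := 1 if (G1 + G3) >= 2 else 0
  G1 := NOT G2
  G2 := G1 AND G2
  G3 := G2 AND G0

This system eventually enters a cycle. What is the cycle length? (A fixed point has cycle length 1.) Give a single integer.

Step 0: 0111
Step 1: G0=(1+1>=2)=1 G1=NOT G2=NOT 1=0 G2=G1&G2=1&1=1 G3=G2&G0=1&0=0 -> 1010
Step 2: G0=(0+0>=2)=0 G1=NOT G2=NOT 1=0 G2=G1&G2=0&1=0 G3=G2&G0=1&1=1 -> 0001
Step 3: G0=(0+1>=2)=0 G1=NOT G2=NOT 0=1 G2=G1&G2=0&0=0 G3=G2&G0=0&0=0 -> 0100
Step 4: G0=(1+0>=2)=0 G1=NOT G2=NOT 0=1 G2=G1&G2=1&0=0 G3=G2&G0=0&0=0 -> 0100
State from step 4 equals state from step 3 -> cycle length 1

Answer: 1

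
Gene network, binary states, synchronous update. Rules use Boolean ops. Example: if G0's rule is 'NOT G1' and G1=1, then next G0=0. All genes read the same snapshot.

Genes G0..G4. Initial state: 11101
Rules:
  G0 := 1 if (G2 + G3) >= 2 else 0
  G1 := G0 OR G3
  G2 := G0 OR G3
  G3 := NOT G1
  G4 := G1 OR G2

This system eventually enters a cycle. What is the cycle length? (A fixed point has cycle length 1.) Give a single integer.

Answer: 5

Derivation:
Step 0: 11101
Step 1: G0=(1+0>=2)=0 G1=G0|G3=1|0=1 G2=G0|G3=1|0=1 G3=NOT G1=NOT 1=0 G4=G1|G2=1|1=1 -> 01101
Step 2: G0=(1+0>=2)=0 G1=G0|G3=0|0=0 G2=G0|G3=0|0=0 G3=NOT G1=NOT 1=0 G4=G1|G2=1|1=1 -> 00001
Step 3: G0=(0+0>=2)=0 G1=G0|G3=0|0=0 G2=G0|G3=0|0=0 G3=NOT G1=NOT 0=1 G4=G1|G2=0|0=0 -> 00010
Step 4: G0=(0+1>=2)=0 G1=G0|G3=0|1=1 G2=G0|G3=0|1=1 G3=NOT G1=NOT 0=1 G4=G1|G2=0|0=0 -> 01110
Step 5: G0=(1+1>=2)=1 G1=G0|G3=0|1=1 G2=G0|G3=0|1=1 G3=NOT G1=NOT 1=0 G4=G1|G2=1|1=1 -> 11101
State from step 5 equals state from step 0 -> cycle length 5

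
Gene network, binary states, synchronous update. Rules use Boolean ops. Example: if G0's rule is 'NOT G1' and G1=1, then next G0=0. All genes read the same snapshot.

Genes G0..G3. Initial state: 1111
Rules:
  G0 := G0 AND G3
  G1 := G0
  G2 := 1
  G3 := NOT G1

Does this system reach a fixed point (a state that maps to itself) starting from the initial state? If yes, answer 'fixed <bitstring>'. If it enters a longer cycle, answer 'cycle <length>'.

Answer: fixed 0011

Derivation:
Step 0: 1111
Step 1: G0=G0&G3=1&1=1 G1=G0=1 G2=1(const) G3=NOT G1=NOT 1=0 -> 1110
Step 2: G0=G0&G3=1&0=0 G1=G0=1 G2=1(const) G3=NOT G1=NOT 1=0 -> 0110
Step 3: G0=G0&G3=0&0=0 G1=G0=0 G2=1(const) G3=NOT G1=NOT 1=0 -> 0010
Step 4: G0=G0&G3=0&0=0 G1=G0=0 G2=1(const) G3=NOT G1=NOT 0=1 -> 0011
Step 5: G0=G0&G3=0&1=0 G1=G0=0 G2=1(const) G3=NOT G1=NOT 0=1 -> 0011
Fixed point reached at step 4: 0011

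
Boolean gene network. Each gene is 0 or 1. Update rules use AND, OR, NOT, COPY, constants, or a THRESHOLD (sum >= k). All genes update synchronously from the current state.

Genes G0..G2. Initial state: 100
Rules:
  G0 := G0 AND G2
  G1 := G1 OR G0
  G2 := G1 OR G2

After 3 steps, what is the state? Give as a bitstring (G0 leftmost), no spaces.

Step 1: G0=G0&G2=1&0=0 G1=G1|G0=0|1=1 G2=G1|G2=0|0=0 -> 010
Step 2: G0=G0&G2=0&0=0 G1=G1|G0=1|0=1 G2=G1|G2=1|0=1 -> 011
Step 3: G0=G0&G2=0&1=0 G1=G1|G0=1|0=1 G2=G1|G2=1|1=1 -> 011

011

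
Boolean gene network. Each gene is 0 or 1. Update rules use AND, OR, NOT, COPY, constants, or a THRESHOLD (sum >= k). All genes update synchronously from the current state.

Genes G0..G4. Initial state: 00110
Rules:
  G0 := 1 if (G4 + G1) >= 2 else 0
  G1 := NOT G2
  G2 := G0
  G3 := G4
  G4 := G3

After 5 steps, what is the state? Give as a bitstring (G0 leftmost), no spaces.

Step 1: G0=(0+0>=2)=0 G1=NOT G2=NOT 1=0 G2=G0=0 G3=G4=0 G4=G3=1 -> 00001
Step 2: G0=(1+0>=2)=0 G1=NOT G2=NOT 0=1 G2=G0=0 G3=G4=1 G4=G3=0 -> 01010
Step 3: G0=(0+1>=2)=0 G1=NOT G2=NOT 0=1 G2=G0=0 G3=G4=0 G4=G3=1 -> 01001
Step 4: G0=(1+1>=2)=1 G1=NOT G2=NOT 0=1 G2=G0=0 G3=G4=1 G4=G3=0 -> 11010
Step 5: G0=(0+1>=2)=0 G1=NOT G2=NOT 0=1 G2=G0=1 G3=G4=0 G4=G3=1 -> 01101

01101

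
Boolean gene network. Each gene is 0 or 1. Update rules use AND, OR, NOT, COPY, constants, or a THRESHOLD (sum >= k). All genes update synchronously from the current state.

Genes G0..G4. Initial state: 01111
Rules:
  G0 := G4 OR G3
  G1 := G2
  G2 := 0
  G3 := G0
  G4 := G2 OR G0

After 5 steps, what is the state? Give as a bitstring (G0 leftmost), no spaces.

Step 1: G0=G4|G3=1|1=1 G1=G2=1 G2=0(const) G3=G0=0 G4=G2|G0=1|0=1 -> 11001
Step 2: G0=G4|G3=1|0=1 G1=G2=0 G2=0(const) G3=G0=1 G4=G2|G0=0|1=1 -> 10011
Step 3: G0=G4|G3=1|1=1 G1=G2=0 G2=0(const) G3=G0=1 G4=G2|G0=0|1=1 -> 10011
Step 4: G0=G4|G3=1|1=1 G1=G2=0 G2=0(const) G3=G0=1 G4=G2|G0=0|1=1 -> 10011
Step 5: G0=G4|G3=1|1=1 G1=G2=0 G2=0(const) G3=G0=1 G4=G2|G0=0|1=1 -> 10011

10011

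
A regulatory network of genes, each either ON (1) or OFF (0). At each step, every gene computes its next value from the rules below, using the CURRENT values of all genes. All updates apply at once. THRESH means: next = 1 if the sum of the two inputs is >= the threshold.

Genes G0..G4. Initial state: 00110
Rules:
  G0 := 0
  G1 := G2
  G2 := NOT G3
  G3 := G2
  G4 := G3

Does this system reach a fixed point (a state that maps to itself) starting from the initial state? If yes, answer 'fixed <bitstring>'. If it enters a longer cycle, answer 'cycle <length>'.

Step 0: 00110
Step 1: G0=0(const) G1=G2=1 G2=NOT G3=NOT 1=0 G3=G2=1 G4=G3=1 -> 01011
Step 2: G0=0(const) G1=G2=0 G2=NOT G3=NOT 1=0 G3=G2=0 G4=G3=1 -> 00001
Step 3: G0=0(const) G1=G2=0 G2=NOT G3=NOT 0=1 G3=G2=0 G4=G3=0 -> 00100
Step 4: G0=0(const) G1=G2=1 G2=NOT G3=NOT 0=1 G3=G2=1 G4=G3=0 -> 01110
Step 5: G0=0(const) G1=G2=1 G2=NOT G3=NOT 1=0 G3=G2=1 G4=G3=1 -> 01011
Cycle of length 4 starting at step 1 -> no fixed point

Answer: cycle 4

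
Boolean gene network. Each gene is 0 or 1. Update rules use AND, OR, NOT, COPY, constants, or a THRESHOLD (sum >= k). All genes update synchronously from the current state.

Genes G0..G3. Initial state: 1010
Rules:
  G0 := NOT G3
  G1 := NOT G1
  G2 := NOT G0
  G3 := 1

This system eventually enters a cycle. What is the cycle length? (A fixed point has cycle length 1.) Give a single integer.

Step 0: 1010
Step 1: G0=NOT G3=NOT 0=1 G1=NOT G1=NOT 0=1 G2=NOT G0=NOT 1=0 G3=1(const) -> 1101
Step 2: G0=NOT G3=NOT 1=0 G1=NOT G1=NOT 1=0 G2=NOT G0=NOT 1=0 G3=1(const) -> 0001
Step 3: G0=NOT G3=NOT 1=0 G1=NOT G1=NOT 0=1 G2=NOT G0=NOT 0=1 G3=1(const) -> 0111
Step 4: G0=NOT G3=NOT 1=0 G1=NOT G1=NOT 1=0 G2=NOT G0=NOT 0=1 G3=1(const) -> 0011
Step 5: G0=NOT G3=NOT 1=0 G1=NOT G1=NOT 0=1 G2=NOT G0=NOT 0=1 G3=1(const) -> 0111
State from step 5 equals state from step 3 -> cycle length 2

Answer: 2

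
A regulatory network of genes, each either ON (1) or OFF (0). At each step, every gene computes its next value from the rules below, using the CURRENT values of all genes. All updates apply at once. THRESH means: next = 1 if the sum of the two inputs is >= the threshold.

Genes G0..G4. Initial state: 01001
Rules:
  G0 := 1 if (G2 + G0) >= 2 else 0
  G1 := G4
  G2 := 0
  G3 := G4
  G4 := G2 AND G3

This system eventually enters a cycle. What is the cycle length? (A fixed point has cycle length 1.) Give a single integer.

Step 0: 01001
Step 1: G0=(0+0>=2)=0 G1=G4=1 G2=0(const) G3=G4=1 G4=G2&G3=0&0=0 -> 01010
Step 2: G0=(0+0>=2)=0 G1=G4=0 G2=0(const) G3=G4=0 G4=G2&G3=0&1=0 -> 00000
Step 3: G0=(0+0>=2)=0 G1=G4=0 G2=0(const) G3=G4=0 G4=G2&G3=0&0=0 -> 00000
State from step 3 equals state from step 2 -> cycle length 1

Answer: 1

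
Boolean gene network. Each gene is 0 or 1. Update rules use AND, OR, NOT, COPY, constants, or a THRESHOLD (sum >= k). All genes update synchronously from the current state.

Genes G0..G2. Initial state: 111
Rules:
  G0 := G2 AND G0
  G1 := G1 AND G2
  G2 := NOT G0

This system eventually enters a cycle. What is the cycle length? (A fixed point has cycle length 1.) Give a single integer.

Answer: 1

Derivation:
Step 0: 111
Step 1: G0=G2&G0=1&1=1 G1=G1&G2=1&1=1 G2=NOT G0=NOT 1=0 -> 110
Step 2: G0=G2&G0=0&1=0 G1=G1&G2=1&0=0 G2=NOT G0=NOT 1=0 -> 000
Step 3: G0=G2&G0=0&0=0 G1=G1&G2=0&0=0 G2=NOT G0=NOT 0=1 -> 001
Step 4: G0=G2&G0=1&0=0 G1=G1&G2=0&1=0 G2=NOT G0=NOT 0=1 -> 001
State from step 4 equals state from step 3 -> cycle length 1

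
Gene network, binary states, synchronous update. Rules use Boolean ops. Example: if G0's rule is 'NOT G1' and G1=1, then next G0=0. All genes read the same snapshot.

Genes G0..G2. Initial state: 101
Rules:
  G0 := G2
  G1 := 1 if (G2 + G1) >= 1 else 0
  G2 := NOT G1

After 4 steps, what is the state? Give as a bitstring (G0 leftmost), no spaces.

Step 1: G0=G2=1 G1=(1+0>=1)=1 G2=NOT G1=NOT 0=1 -> 111
Step 2: G0=G2=1 G1=(1+1>=1)=1 G2=NOT G1=NOT 1=0 -> 110
Step 3: G0=G2=0 G1=(0+1>=1)=1 G2=NOT G1=NOT 1=0 -> 010
Step 4: G0=G2=0 G1=(0+1>=1)=1 G2=NOT G1=NOT 1=0 -> 010

010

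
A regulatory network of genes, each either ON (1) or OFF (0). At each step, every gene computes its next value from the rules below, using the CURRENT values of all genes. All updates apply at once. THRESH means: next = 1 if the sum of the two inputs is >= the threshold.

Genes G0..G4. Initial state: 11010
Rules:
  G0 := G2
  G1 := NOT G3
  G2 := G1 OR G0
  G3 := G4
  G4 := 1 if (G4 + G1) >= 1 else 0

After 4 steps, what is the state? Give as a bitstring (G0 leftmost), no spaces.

Step 1: G0=G2=0 G1=NOT G3=NOT 1=0 G2=G1|G0=1|1=1 G3=G4=0 G4=(0+1>=1)=1 -> 00101
Step 2: G0=G2=1 G1=NOT G3=NOT 0=1 G2=G1|G0=0|0=0 G3=G4=1 G4=(1+0>=1)=1 -> 11011
Step 3: G0=G2=0 G1=NOT G3=NOT 1=0 G2=G1|G0=1|1=1 G3=G4=1 G4=(1+1>=1)=1 -> 00111
Step 4: G0=G2=1 G1=NOT G3=NOT 1=0 G2=G1|G0=0|0=0 G3=G4=1 G4=(1+0>=1)=1 -> 10011

10011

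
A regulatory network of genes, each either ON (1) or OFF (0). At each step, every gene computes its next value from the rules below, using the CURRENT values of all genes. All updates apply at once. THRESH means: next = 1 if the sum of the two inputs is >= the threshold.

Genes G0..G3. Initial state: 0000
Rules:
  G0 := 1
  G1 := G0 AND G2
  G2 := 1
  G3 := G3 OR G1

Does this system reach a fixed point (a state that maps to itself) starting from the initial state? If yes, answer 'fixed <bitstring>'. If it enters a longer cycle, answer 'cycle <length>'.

Step 0: 0000
Step 1: G0=1(const) G1=G0&G2=0&0=0 G2=1(const) G3=G3|G1=0|0=0 -> 1010
Step 2: G0=1(const) G1=G0&G2=1&1=1 G2=1(const) G3=G3|G1=0|0=0 -> 1110
Step 3: G0=1(const) G1=G0&G2=1&1=1 G2=1(const) G3=G3|G1=0|1=1 -> 1111
Step 4: G0=1(const) G1=G0&G2=1&1=1 G2=1(const) G3=G3|G1=1|1=1 -> 1111
Fixed point reached at step 3: 1111

Answer: fixed 1111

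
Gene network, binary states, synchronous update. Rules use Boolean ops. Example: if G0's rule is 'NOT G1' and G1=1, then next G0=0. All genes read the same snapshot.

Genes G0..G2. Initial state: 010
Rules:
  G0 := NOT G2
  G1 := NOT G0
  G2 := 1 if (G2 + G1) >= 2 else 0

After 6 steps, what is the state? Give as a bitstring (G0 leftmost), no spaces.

Step 1: G0=NOT G2=NOT 0=1 G1=NOT G0=NOT 0=1 G2=(0+1>=2)=0 -> 110
Step 2: G0=NOT G2=NOT 0=1 G1=NOT G0=NOT 1=0 G2=(0+1>=2)=0 -> 100
Step 3: G0=NOT G2=NOT 0=1 G1=NOT G0=NOT 1=0 G2=(0+0>=2)=0 -> 100
Step 4: G0=NOT G2=NOT 0=1 G1=NOT G0=NOT 1=0 G2=(0+0>=2)=0 -> 100
Step 5: G0=NOT G2=NOT 0=1 G1=NOT G0=NOT 1=0 G2=(0+0>=2)=0 -> 100
Step 6: G0=NOT G2=NOT 0=1 G1=NOT G0=NOT 1=0 G2=(0+0>=2)=0 -> 100

100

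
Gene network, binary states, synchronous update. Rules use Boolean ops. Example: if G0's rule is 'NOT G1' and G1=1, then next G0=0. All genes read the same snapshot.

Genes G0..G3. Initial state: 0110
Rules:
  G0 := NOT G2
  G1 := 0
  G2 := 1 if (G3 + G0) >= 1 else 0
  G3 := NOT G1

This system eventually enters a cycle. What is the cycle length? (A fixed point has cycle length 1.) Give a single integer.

Step 0: 0110
Step 1: G0=NOT G2=NOT 1=0 G1=0(const) G2=(0+0>=1)=0 G3=NOT G1=NOT 1=0 -> 0000
Step 2: G0=NOT G2=NOT 0=1 G1=0(const) G2=(0+0>=1)=0 G3=NOT G1=NOT 0=1 -> 1001
Step 3: G0=NOT G2=NOT 0=1 G1=0(const) G2=(1+1>=1)=1 G3=NOT G1=NOT 0=1 -> 1011
Step 4: G0=NOT G2=NOT 1=0 G1=0(const) G2=(1+1>=1)=1 G3=NOT G1=NOT 0=1 -> 0011
Step 5: G0=NOT G2=NOT 1=0 G1=0(const) G2=(1+0>=1)=1 G3=NOT G1=NOT 0=1 -> 0011
State from step 5 equals state from step 4 -> cycle length 1

Answer: 1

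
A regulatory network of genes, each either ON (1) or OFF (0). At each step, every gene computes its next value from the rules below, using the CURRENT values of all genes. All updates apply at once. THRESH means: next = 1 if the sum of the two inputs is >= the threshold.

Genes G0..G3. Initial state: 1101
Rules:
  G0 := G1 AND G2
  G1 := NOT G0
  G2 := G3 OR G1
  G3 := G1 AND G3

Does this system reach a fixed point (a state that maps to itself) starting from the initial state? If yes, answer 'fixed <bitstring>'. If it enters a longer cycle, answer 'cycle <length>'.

Answer: cycle 5

Derivation:
Step 0: 1101
Step 1: G0=G1&G2=1&0=0 G1=NOT G0=NOT 1=0 G2=G3|G1=1|1=1 G3=G1&G3=1&1=1 -> 0011
Step 2: G0=G1&G2=0&1=0 G1=NOT G0=NOT 0=1 G2=G3|G1=1|0=1 G3=G1&G3=0&1=0 -> 0110
Step 3: G0=G1&G2=1&1=1 G1=NOT G0=NOT 0=1 G2=G3|G1=0|1=1 G3=G1&G3=1&0=0 -> 1110
Step 4: G0=G1&G2=1&1=1 G1=NOT G0=NOT 1=0 G2=G3|G1=0|1=1 G3=G1&G3=1&0=0 -> 1010
Step 5: G0=G1&G2=0&1=0 G1=NOT G0=NOT 1=0 G2=G3|G1=0|0=0 G3=G1&G3=0&0=0 -> 0000
Step 6: G0=G1&G2=0&0=0 G1=NOT G0=NOT 0=1 G2=G3|G1=0|0=0 G3=G1&G3=0&0=0 -> 0100
Step 7: G0=G1&G2=1&0=0 G1=NOT G0=NOT 0=1 G2=G3|G1=0|1=1 G3=G1&G3=1&0=0 -> 0110
Cycle of length 5 starting at step 2 -> no fixed point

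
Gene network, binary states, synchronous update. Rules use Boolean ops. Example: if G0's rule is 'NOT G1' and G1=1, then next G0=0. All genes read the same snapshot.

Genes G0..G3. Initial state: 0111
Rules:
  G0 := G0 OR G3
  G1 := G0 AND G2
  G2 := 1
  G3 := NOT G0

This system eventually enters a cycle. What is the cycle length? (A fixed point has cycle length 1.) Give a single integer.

Answer: 1

Derivation:
Step 0: 0111
Step 1: G0=G0|G3=0|1=1 G1=G0&G2=0&1=0 G2=1(const) G3=NOT G0=NOT 0=1 -> 1011
Step 2: G0=G0|G3=1|1=1 G1=G0&G2=1&1=1 G2=1(const) G3=NOT G0=NOT 1=0 -> 1110
Step 3: G0=G0|G3=1|0=1 G1=G0&G2=1&1=1 G2=1(const) G3=NOT G0=NOT 1=0 -> 1110
State from step 3 equals state from step 2 -> cycle length 1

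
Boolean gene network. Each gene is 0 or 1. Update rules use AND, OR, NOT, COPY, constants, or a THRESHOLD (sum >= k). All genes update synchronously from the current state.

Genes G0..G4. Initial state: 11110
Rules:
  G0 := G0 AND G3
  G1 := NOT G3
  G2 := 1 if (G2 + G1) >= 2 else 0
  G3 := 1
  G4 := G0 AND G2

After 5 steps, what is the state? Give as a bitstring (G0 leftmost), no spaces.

Step 1: G0=G0&G3=1&1=1 G1=NOT G3=NOT 1=0 G2=(1+1>=2)=1 G3=1(const) G4=G0&G2=1&1=1 -> 10111
Step 2: G0=G0&G3=1&1=1 G1=NOT G3=NOT 1=0 G2=(1+0>=2)=0 G3=1(const) G4=G0&G2=1&1=1 -> 10011
Step 3: G0=G0&G3=1&1=1 G1=NOT G3=NOT 1=0 G2=(0+0>=2)=0 G3=1(const) G4=G0&G2=1&0=0 -> 10010
Step 4: G0=G0&G3=1&1=1 G1=NOT G3=NOT 1=0 G2=(0+0>=2)=0 G3=1(const) G4=G0&G2=1&0=0 -> 10010
Step 5: G0=G0&G3=1&1=1 G1=NOT G3=NOT 1=0 G2=(0+0>=2)=0 G3=1(const) G4=G0&G2=1&0=0 -> 10010

10010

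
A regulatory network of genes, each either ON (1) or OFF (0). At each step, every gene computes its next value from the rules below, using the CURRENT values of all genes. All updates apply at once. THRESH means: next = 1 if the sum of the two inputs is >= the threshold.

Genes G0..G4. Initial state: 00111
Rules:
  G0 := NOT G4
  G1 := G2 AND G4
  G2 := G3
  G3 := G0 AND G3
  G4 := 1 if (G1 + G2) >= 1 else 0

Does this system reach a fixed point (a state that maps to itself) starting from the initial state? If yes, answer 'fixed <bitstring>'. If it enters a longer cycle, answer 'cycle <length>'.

Answer: fixed 10000

Derivation:
Step 0: 00111
Step 1: G0=NOT G4=NOT 1=0 G1=G2&G4=1&1=1 G2=G3=1 G3=G0&G3=0&1=0 G4=(0+1>=1)=1 -> 01101
Step 2: G0=NOT G4=NOT 1=0 G1=G2&G4=1&1=1 G2=G3=0 G3=G0&G3=0&0=0 G4=(1+1>=1)=1 -> 01001
Step 3: G0=NOT G4=NOT 1=0 G1=G2&G4=0&1=0 G2=G3=0 G3=G0&G3=0&0=0 G4=(1+0>=1)=1 -> 00001
Step 4: G0=NOT G4=NOT 1=0 G1=G2&G4=0&1=0 G2=G3=0 G3=G0&G3=0&0=0 G4=(0+0>=1)=0 -> 00000
Step 5: G0=NOT G4=NOT 0=1 G1=G2&G4=0&0=0 G2=G3=0 G3=G0&G3=0&0=0 G4=(0+0>=1)=0 -> 10000
Step 6: G0=NOT G4=NOT 0=1 G1=G2&G4=0&0=0 G2=G3=0 G3=G0&G3=1&0=0 G4=(0+0>=1)=0 -> 10000
Fixed point reached at step 5: 10000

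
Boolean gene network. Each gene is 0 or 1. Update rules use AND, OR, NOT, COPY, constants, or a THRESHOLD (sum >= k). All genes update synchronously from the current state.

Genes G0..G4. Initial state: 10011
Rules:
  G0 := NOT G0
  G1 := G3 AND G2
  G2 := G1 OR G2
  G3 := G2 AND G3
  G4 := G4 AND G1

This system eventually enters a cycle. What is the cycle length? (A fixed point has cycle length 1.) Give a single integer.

Step 0: 10011
Step 1: G0=NOT G0=NOT 1=0 G1=G3&G2=1&0=0 G2=G1|G2=0|0=0 G3=G2&G3=0&1=0 G4=G4&G1=1&0=0 -> 00000
Step 2: G0=NOT G0=NOT 0=1 G1=G3&G2=0&0=0 G2=G1|G2=0|0=0 G3=G2&G3=0&0=0 G4=G4&G1=0&0=0 -> 10000
Step 3: G0=NOT G0=NOT 1=0 G1=G3&G2=0&0=0 G2=G1|G2=0|0=0 G3=G2&G3=0&0=0 G4=G4&G1=0&0=0 -> 00000
State from step 3 equals state from step 1 -> cycle length 2

Answer: 2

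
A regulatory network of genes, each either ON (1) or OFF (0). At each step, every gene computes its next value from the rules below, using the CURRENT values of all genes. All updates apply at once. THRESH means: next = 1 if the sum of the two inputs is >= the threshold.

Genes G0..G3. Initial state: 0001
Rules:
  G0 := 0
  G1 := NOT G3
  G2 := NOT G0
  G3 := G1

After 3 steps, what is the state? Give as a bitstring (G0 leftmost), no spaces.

Step 1: G0=0(const) G1=NOT G3=NOT 1=0 G2=NOT G0=NOT 0=1 G3=G1=0 -> 0010
Step 2: G0=0(const) G1=NOT G3=NOT 0=1 G2=NOT G0=NOT 0=1 G3=G1=0 -> 0110
Step 3: G0=0(const) G1=NOT G3=NOT 0=1 G2=NOT G0=NOT 0=1 G3=G1=1 -> 0111

0111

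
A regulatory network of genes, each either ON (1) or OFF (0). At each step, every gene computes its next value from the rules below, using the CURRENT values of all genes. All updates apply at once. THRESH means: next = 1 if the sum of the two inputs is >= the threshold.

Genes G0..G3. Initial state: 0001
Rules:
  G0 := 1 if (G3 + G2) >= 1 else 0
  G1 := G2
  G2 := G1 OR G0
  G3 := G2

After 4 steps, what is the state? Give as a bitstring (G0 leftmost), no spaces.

Step 1: G0=(1+0>=1)=1 G1=G2=0 G2=G1|G0=0|0=0 G3=G2=0 -> 1000
Step 2: G0=(0+0>=1)=0 G1=G2=0 G2=G1|G0=0|1=1 G3=G2=0 -> 0010
Step 3: G0=(0+1>=1)=1 G1=G2=1 G2=G1|G0=0|0=0 G3=G2=1 -> 1101
Step 4: G0=(1+0>=1)=1 G1=G2=0 G2=G1|G0=1|1=1 G3=G2=0 -> 1010

1010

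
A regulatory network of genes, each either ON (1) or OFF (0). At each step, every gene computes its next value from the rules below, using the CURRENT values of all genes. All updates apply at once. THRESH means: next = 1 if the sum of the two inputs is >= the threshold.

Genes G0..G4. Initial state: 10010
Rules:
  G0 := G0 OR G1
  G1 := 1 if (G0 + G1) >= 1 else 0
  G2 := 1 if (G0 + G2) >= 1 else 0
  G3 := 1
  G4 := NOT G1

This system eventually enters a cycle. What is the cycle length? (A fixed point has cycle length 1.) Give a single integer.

Step 0: 10010
Step 1: G0=G0|G1=1|0=1 G1=(1+0>=1)=1 G2=(1+0>=1)=1 G3=1(const) G4=NOT G1=NOT 0=1 -> 11111
Step 2: G0=G0|G1=1|1=1 G1=(1+1>=1)=1 G2=(1+1>=1)=1 G3=1(const) G4=NOT G1=NOT 1=0 -> 11110
Step 3: G0=G0|G1=1|1=1 G1=(1+1>=1)=1 G2=(1+1>=1)=1 G3=1(const) G4=NOT G1=NOT 1=0 -> 11110
State from step 3 equals state from step 2 -> cycle length 1

Answer: 1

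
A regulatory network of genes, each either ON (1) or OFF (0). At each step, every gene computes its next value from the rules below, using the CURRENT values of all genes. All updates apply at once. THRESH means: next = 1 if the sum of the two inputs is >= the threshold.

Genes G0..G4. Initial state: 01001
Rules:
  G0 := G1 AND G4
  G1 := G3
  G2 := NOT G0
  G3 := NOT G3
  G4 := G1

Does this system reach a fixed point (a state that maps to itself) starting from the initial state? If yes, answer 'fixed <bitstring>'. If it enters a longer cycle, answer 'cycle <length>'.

Step 0: 01001
Step 1: G0=G1&G4=1&1=1 G1=G3=0 G2=NOT G0=NOT 0=1 G3=NOT G3=NOT 0=1 G4=G1=1 -> 10111
Step 2: G0=G1&G4=0&1=0 G1=G3=1 G2=NOT G0=NOT 1=0 G3=NOT G3=NOT 1=0 G4=G1=0 -> 01000
Step 3: G0=G1&G4=1&0=0 G1=G3=0 G2=NOT G0=NOT 0=1 G3=NOT G3=NOT 0=1 G4=G1=1 -> 00111
Step 4: G0=G1&G4=0&1=0 G1=G3=1 G2=NOT G0=NOT 0=1 G3=NOT G3=NOT 1=0 G4=G1=0 -> 01100
Step 5: G0=G1&G4=1&0=0 G1=G3=0 G2=NOT G0=NOT 0=1 G3=NOT G3=NOT 0=1 G4=G1=1 -> 00111
Cycle of length 2 starting at step 3 -> no fixed point

Answer: cycle 2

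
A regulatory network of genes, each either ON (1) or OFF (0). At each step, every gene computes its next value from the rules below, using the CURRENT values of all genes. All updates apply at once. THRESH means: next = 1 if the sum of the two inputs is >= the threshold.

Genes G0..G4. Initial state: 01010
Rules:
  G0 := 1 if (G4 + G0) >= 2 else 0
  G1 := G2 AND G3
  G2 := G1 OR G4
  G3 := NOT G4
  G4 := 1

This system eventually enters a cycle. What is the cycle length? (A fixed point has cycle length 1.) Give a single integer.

Answer: 1

Derivation:
Step 0: 01010
Step 1: G0=(0+0>=2)=0 G1=G2&G3=0&1=0 G2=G1|G4=1|0=1 G3=NOT G4=NOT 0=1 G4=1(const) -> 00111
Step 2: G0=(1+0>=2)=0 G1=G2&G3=1&1=1 G2=G1|G4=0|1=1 G3=NOT G4=NOT 1=0 G4=1(const) -> 01101
Step 3: G0=(1+0>=2)=0 G1=G2&G3=1&0=0 G2=G1|G4=1|1=1 G3=NOT G4=NOT 1=0 G4=1(const) -> 00101
Step 4: G0=(1+0>=2)=0 G1=G2&G3=1&0=0 G2=G1|G4=0|1=1 G3=NOT G4=NOT 1=0 G4=1(const) -> 00101
State from step 4 equals state from step 3 -> cycle length 1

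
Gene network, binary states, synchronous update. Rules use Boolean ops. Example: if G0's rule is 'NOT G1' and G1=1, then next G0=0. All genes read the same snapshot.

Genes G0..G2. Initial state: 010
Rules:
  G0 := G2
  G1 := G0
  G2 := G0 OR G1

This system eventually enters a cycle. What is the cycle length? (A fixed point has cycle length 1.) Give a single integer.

Answer: 1

Derivation:
Step 0: 010
Step 1: G0=G2=0 G1=G0=0 G2=G0|G1=0|1=1 -> 001
Step 2: G0=G2=1 G1=G0=0 G2=G0|G1=0|0=0 -> 100
Step 3: G0=G2=0 G1=G0=1 G2=G0|G1=1|0=1 -> 011
Step 4: G0=G2=1 G1=G0=0 G2=G0|G1=0|1=1 -> 101
Step 5: G0=G2=1 G1=G0=1 G2=G0|G1=1|0=1 -> 111
Step 6: G0=G2=1 G1=G0=1 G2=G0|G1=1|1=1 -> 111
State from step 6 equals state from step 5 -> cycle length 1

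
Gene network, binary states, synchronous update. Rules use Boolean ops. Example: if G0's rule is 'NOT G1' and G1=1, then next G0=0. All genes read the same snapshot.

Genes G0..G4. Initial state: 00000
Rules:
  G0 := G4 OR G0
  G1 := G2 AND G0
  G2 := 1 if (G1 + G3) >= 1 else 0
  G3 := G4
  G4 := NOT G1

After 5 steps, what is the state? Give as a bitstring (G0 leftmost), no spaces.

Step 1: G0=G4|G0=0|0=0 G1=G2&G0=0&0=0 G2=(0+0>=1)=0 G3=G4=0 G4=NOT G1=NOT 0=1 -> 00001
Step 2: G0=G4|G0=1|0=1 G1=G2&G0=0&0=0 G2=(0+0>=1)=0 G3=G4=1 G4=NOT G1=NOT 0=1 -> 10011
Step 3: G0=G4|G0=1|1=1 G1=G2&G0=0&1=0 G2=(0+1>=1)=1 G3=G4=1 G4=NOT G1=NOT 0=1 -> 10111
Step 4: G0=G4|G0=1|1=1 G1=G2&G0=1&1=1 G2=(0+1>=1)=1 G3=G4=1 G4=NOT G1=NOT 0=1 -> 11111
Step 5: G0=G4|G0=1|1=1 G1=G2&G0=1&1=1 G2=(1+1>=1)=1 G3=G4=1 G4=NOT G1=NOT 1=0 -> 11110

11110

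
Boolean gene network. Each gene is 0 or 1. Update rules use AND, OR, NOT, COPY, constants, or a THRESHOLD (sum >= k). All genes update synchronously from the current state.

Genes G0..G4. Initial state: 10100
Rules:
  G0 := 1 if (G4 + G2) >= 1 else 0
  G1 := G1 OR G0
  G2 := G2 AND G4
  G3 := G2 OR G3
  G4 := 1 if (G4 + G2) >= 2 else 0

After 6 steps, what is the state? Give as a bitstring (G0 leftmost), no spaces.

Step 1: G0=(0+1>=1)=1 G1=G1|G0=0|1=1 G2=G2&G4=1&0=0 G3=G2|G3=1|0=1 G4=(0+1>=2)=0 -> 11010
Step 2: G0=(0+0>=1)=0 G1=G1|G0=1|1=1 G2=G2&G4=0&0=0 G3=G2|G3=0|1=1 G4=(0+0>=2)=0 -> 01010
Step 3: G0=(0+0>=1)=0 G1=G1|G0=1|0=1 G2=G2&G4=0&0=0 G3=G2|G3=0|1=1 G4=(0+0>=2)=0 -> 01010
Step 4: G0=(0+0>=1)=0 G1=G1|G0=1|0=1 G2=G2&G4=0&0=0 G3=G2|G3=0|1=1 G4=(0+0>=2)=0 -> 01010
Step 5: G0=(0+0>=1)=0 G1=G1|G0=1|0=1 G2=G2&G4=0&0=0 G3=G2|G3=0|1=1 G4=(0+0>=2)=0 -> 01010
Step 6: G0=(0+0>=1)=0 G1=G1|G0=1|0=1 G2=G2&G4=0&0=0 G3=G2|G3=0|1=1 G4=(0+0>=2)=0 -> 01010

01010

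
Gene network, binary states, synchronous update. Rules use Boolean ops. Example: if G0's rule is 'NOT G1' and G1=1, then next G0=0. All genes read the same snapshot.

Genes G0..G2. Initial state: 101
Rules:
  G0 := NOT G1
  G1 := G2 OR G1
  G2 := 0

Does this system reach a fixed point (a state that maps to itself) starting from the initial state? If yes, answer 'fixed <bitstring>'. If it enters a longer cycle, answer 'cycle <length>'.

Step 0: 101
Step 1: G0=NOT G1=NOT 0=1 G1=G2|G1=1|0=1 G2=0(const) -> 110
Step 2: G0=NOT G1=NOT 1=0 G1=G2|G1=0|1=1 G2=0(const) -> 010
Step 3: G0=NOT G1=NOT 1=0 G1=G2|G1=0|1=1 G2=0(const) -> 010
Fixed point reached at step 2: 010

Answer: fixed 010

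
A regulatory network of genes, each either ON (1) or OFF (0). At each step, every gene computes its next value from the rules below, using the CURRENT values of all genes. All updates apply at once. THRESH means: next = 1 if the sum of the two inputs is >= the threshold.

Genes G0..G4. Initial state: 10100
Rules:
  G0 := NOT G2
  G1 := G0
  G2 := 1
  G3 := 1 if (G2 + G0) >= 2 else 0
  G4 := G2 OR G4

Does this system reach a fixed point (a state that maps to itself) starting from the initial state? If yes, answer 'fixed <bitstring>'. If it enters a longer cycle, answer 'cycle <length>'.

Answer: fixed 00101

Derivation:
Step 0: 10100
Step 1: G0=NOT G2=NOT 1=0 G1=G0=1 G2=1(const) G3=(1+1>=2)=1 G4=G2|G4=1|0=1 -> 01111
Step 2: G0=NOT G2=NOT 1=0 G1=G0=0 G2=1(const) G3=(1+0>=2)=0 G4=G2|G4=1|1=1 -> 00101
Step 3: G0=NOT G2=NOT 1=0 G1=G0=0 G2=1(const) G3=(1+0>=2)=0 G4=G2|G4=1|1=1 -> 00101
Fixed point reached at step 2: 00101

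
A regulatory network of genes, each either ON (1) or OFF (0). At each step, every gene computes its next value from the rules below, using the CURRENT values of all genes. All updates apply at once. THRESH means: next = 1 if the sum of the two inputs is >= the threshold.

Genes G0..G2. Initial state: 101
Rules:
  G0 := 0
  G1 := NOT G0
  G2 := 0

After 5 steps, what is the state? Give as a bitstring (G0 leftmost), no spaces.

Step 1: G0=0(const) G1=NOT G0=NOT 1=0 G2=0(const) -> 000
Step 2: G0=0(const) G1=NOT G0=NOT 0=1 G2=0(const) -> 010
Step 3: G0=0(const) G1=NOT G0=NOT 0=1 G2=0(const) -> 010
Step 4: G0=0(const) G1=NOT G0=NOT 0=1 G2=0(const) -> 010
Step 5: G0=0(const) G1=NOT G0=NOT 0=1 G2=0(const) -> 010

010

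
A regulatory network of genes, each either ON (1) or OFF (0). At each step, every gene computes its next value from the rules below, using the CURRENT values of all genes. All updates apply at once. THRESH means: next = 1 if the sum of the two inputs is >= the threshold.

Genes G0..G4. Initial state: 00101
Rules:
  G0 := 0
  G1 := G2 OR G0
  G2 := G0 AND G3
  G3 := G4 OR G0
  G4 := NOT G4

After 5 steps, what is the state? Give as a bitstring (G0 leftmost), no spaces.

Step 1: G0=0(const) G1=G2|G0=1|0=1 G2=G0&G3=0&0=0 G3=G4|G0=1|0=1 G4=NOT G4=NOT 1=0 -> 01010
Step 2: G0=0(const) G1=G2|G0=0|0=0 G2=G0&G3=0&1=0 G3=G4|G0=0|0=0 G4=NOT G4=NOT 0=1 -> 00001
Step 3: G0=0(const) G1=G2|G0=0|0=0 G2=G0&G3=0&0=0 G3=G4|G0=1|0=1 G4=NOT G4=NOT 1=0 -> 00010
Step 4: G0=0(const) G1=G2|G0=0|0=0 G2=G0&G3=0&1=0 G3=G4|G0=0|0=0 G4=NOT G4=NOT 0=1 -> 00001
Step 5: G0=0(const) G1=G2|G0=0|0=0 G2=G0&G3=0&0=0 G3=G4|G0=1|0=1 G4=NOT G4=NOT 1=0 -> 00010

00010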